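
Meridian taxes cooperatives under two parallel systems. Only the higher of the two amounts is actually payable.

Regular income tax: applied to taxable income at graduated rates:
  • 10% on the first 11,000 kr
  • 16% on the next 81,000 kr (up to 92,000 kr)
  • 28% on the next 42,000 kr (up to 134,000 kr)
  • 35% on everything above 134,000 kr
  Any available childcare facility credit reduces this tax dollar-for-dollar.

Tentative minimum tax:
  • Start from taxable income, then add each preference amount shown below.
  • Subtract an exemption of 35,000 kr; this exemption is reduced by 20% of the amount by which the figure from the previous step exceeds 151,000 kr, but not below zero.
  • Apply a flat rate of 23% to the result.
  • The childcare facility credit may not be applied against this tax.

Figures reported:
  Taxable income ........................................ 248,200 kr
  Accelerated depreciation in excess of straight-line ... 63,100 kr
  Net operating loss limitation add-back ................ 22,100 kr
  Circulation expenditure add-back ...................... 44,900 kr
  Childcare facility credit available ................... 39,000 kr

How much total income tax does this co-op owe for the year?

87,009 kr

Tentative minimum tax:
  Adjusted income: 248,200 kr + 63,100 kr + 22,100 kr + 44,900 kr = 378,300 kr
  Exemption: 20% × (378,300 kr − 151,000 kr) = 45,460 kr ≥ 35,000 kr, so the exemption is fully phased out
  Base: 378,300 kr − 0 kr = 378,300 kr
  378,300 kr × 23% = 87,009 kr

Regular income tax:
  11,000 kr × 10% = 1,100 kr
  81,000 kr × 16% = 12,960 kr
  42,000 kr × 28% = 11,760 kr
  114,200 kr × 35% = 39,970 kr
  → 65,790 kr
  Less childcare facility credit 39,000 kr → 26,790 kr

87,009 kr > 26,790 kr, so the tentative minimum tax is the binding amount.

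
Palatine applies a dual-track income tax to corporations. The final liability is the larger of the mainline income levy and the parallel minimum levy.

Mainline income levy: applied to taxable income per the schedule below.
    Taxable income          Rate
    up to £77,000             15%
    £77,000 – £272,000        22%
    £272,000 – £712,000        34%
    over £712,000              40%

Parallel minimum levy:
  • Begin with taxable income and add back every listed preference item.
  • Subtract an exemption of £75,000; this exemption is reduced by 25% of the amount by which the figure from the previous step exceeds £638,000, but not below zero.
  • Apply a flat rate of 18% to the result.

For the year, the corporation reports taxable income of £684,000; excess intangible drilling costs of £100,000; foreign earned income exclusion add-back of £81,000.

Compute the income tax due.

£194,530

Mainline income levy:
  £77,000 × 15% = £11,550
  £195,000 × 22% = £42,900
  £412,000 × 34% = £140,080
  → £194,530

Parallel minimum levy:
  Adjusted income: £684,000 + £100,000 + £81,000 = £865,000
  Exemption: £75,000 − 25% × (£865,000 − £638,000) = £75,000 − £56,750 = £18,250
  Base: £865,000 − £18,250 = £846,750
  £846,750 × 18% = £152,415

£194,530 > £152,415, so the mainline income levy governs.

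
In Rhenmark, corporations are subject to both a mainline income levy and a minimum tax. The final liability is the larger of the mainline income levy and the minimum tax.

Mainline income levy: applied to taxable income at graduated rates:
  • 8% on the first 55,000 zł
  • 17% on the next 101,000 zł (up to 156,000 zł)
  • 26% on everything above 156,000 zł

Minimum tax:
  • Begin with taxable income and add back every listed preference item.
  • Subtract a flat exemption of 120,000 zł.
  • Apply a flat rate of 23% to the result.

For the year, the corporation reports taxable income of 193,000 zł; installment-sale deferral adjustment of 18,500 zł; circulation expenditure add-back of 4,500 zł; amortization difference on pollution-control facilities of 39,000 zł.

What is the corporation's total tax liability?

Minimum tax:
  Adjusted income: 193,000 zł + 18,500 zł + 4,500 zł + 39,000 zł = 255,000 zł
  Less exemption 120,000 zł → base 135,000 zł
  135,000 zł × 23% = 31,050 zł

Mainline income levy:
  55,000 zł × 8% = 4,400 zł
  101,000 zł × 17% = 17,170 zł
  37,000 zł × 26% = 9,620 zł
  → 31,190 zł

31,190 zł > 31,050 zł, so the mainline income levy governs.

31,190 zł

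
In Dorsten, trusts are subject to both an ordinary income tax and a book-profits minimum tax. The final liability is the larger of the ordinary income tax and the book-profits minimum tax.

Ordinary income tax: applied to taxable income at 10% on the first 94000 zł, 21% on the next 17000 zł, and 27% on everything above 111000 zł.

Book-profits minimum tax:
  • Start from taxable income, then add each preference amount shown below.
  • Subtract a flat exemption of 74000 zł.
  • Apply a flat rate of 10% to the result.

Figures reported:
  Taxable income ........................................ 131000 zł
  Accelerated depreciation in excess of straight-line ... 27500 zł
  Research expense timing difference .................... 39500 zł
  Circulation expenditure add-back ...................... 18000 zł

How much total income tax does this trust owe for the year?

Ordinary income tax:
  94000 zł × 10% = 9400 zł
  17000 zł × 21% = 3570 zł
  20000 zł × 27% = 5400 zł
  → 18370 zł

Book-profits minimum tax:
  Adjusted income: 131000 zł + 27500 zł + 39500 zł + 18000 zł = 216000 zł
  Less exemption 74000 zł → base 142000 zł
  142000 zł × 10% = 14200 zł

18370 zł > 14200 zł, so the ordinary income tax governs.

18370 zł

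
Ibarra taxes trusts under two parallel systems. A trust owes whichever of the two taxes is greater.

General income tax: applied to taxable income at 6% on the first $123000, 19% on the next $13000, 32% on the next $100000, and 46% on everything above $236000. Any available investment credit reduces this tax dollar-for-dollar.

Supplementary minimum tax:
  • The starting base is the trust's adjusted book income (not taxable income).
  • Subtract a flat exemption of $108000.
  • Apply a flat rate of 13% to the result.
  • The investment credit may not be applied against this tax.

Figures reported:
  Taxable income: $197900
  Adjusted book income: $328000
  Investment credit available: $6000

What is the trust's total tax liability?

General income tax:
  $123000 × 6% = $7380
  $13000 × 19% = $2470
  $61900 × 32% = $19808
  → $29658
  Less investment credit $6000 → $23658

Supplementary minimum tax:
  Base (adjusted book income): $328000
  Less exemption $108000 → base $220000
  $220000 × 13% = $28600

$28600 > $23658, so the supplementary minimum tax is the binding amount.

$28600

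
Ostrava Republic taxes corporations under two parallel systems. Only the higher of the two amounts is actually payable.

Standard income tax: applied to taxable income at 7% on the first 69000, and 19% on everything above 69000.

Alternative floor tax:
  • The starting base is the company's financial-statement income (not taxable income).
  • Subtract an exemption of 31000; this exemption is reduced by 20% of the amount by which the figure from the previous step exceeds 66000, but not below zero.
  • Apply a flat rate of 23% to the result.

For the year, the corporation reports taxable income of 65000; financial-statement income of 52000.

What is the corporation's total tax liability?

Standard income tax:
  65000 × 7% = 4550

Alternative floor tax:
  Base (financial-statement income): 52000
  Exemption: 52000 ≤ 66000, so full 31000 applies
  Base: 52000 − 31000 = 21000
  21000 × 23% = 4830

4830 > 4550, so the alternative floor tax is the binding amount.

4830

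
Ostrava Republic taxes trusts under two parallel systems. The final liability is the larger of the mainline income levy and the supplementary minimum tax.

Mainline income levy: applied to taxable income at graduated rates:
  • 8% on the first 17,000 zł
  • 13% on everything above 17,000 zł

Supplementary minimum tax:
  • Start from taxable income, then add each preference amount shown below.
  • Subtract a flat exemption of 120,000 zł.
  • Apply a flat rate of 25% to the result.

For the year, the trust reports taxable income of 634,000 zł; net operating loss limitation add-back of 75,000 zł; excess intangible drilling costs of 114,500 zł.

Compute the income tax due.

175,875 zł

Supplementary minimum tax:
  Adjusted income: 634,000 zł + 75,000 zł + 114,500 zł = 823,500 zł
  Less exemption 120,000 zł → base 703,500 zł
  703,500 zł × 25% = 175,875 zł

Mainline income levy:
  17,000 zł × 8% = 1,360 zł
  617,000 zł × 13% = 80,210 zł
  → 81,570 zł

175,875 zł > 81,570 zł, so the supplementary minimum tax is the binding amount.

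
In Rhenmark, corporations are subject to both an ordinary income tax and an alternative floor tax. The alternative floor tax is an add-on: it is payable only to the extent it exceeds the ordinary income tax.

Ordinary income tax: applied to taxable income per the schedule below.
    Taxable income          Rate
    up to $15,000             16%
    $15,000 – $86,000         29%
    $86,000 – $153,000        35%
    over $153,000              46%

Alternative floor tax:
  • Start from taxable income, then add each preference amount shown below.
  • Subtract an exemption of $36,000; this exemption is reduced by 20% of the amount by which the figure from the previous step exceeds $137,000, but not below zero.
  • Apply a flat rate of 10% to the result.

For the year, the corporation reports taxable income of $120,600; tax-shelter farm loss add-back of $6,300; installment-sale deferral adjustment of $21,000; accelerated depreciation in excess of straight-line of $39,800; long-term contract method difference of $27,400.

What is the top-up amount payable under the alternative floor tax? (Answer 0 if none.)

$0

Ordinary income tax:
  $15,000 × 16% = $2,400
  $71,000 × 29% = $20,590
  $34,600 × 35% = $12,110
  → $35,100

Alternative floor tax:
  Adjusted income: $120,600 + $6,300 + $21,000 + $39,800 + $27,400 = $215,100
  Exemption: $36,000 − 20% × ($215,100 − $137,000) = $36,000 − $15,620 = $20,380
  Base: $215,100 − $20,380 = $194,720
  $194,720 × 10% = $19,472

$19,472 ≤ $35,100, so no add-on is due.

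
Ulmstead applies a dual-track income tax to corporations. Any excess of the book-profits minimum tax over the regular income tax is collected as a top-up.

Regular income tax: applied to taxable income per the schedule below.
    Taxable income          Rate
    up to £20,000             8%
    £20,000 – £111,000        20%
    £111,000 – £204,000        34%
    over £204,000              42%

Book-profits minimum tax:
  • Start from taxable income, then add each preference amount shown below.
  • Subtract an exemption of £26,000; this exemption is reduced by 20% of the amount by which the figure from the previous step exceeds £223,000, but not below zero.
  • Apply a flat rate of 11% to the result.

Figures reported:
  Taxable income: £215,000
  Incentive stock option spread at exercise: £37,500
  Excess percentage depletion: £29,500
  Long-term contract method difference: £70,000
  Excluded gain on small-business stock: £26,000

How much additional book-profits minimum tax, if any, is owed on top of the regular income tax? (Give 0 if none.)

Regular income tax:
  £20,000 × 8% = £1,600
  £91,000 × 20% = £18,200
  £93,000 × 34% = £31,620
  £11,000 × 42% = £4,620
  → £56,040

Book-profits minimum tax:
  Adjusted income: £215,000 + £37,500 + £29,500 + £70,000 + £26,000 = £378,000
  Exemption: 20% × (£378,000 − £223,000) = £31,000 ≥ £26,000, so the exemption is fully phased out
  Base: £378,000 − £0 = £378,000
  £378,000 × 11% = £41,580

£41,580 ≤ £56,040, so no add-on is due.

£0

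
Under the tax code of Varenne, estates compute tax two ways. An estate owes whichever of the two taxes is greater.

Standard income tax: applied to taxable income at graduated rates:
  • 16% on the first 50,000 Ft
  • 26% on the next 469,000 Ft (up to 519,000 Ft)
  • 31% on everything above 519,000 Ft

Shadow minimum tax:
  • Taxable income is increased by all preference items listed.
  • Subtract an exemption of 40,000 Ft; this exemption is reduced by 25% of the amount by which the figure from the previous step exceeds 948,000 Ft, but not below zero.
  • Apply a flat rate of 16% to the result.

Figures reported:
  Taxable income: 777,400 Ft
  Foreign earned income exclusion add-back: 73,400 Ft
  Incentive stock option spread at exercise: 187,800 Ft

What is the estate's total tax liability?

Shadow minimum tax:
  Adjusted income: 777,400 Ft + 73,400 Ft + 187,800 Ft = 1,038,600 Ft
  Exemption: 40,000 Ft − 25% × (1,038,600 Ft − 948,000 Ft) = 40,000 Ft − 22,650 Ft = 17,350 Ft
  Base: 1,038,600 Ft − 17,350 Ft = 1,021,250 Ft
  1,021,250 Ft × 16% = 163,400 Ft

Standard income tax:
  50,000 Ft × 16% = 8,000 Ft
  469,000 Ft × 26% = 121,940 Ft
  258,400 Ft × 31% = 80,104 Ft
  → 210,044 Ft

210,044 Ft > 163,400 Ft, so the standard income tax governs.

210,044 Ft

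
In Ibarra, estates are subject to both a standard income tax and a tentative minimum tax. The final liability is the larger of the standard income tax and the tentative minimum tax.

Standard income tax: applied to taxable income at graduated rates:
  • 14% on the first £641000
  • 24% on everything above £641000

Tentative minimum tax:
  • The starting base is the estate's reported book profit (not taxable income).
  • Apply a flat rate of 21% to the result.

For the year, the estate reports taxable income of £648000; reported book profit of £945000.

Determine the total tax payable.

£198450

Tentative minimum tax:
  Base (reported book profit): £945000
  £945000 × 21% = £198450

Standard income tax:
  £641000 × 14% = £89740
  £7000 × 24% = £1680
  → £91420

£198450 > £91420, so the tentative minimum tax is the binding amount.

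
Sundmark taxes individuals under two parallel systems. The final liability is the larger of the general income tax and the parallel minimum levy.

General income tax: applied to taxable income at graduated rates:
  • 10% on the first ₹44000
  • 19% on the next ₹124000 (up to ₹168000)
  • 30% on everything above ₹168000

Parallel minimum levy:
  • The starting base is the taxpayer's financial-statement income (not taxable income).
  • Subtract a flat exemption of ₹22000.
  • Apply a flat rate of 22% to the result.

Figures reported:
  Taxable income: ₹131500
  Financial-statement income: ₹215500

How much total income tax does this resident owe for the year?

₹42570

General income tax:
  ₹44000 × 10% = ₹4400
  ₹87500 × 19% = ₹16625
  → ₹21025

Parallel minimum levy:
  Base (financial-statement income): ₹215500
  Less exemption ₹22000 → base ₹193500
  ₹193500 × 22% = ₹42570

₹42570 > ₹21025, so the parallel minimum levy is the binding amount.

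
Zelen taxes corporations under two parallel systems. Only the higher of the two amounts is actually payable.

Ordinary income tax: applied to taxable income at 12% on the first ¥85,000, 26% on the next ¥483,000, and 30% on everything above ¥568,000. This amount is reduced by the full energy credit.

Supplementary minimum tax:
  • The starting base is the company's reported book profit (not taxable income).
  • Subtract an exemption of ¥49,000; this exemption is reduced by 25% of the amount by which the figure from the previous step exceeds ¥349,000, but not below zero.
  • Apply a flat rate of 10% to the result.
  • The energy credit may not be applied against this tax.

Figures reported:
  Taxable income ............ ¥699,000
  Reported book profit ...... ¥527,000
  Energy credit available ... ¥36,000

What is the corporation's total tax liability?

¥139,080

Supplementary minimum tax:
  Base (reported book profit): ¥527,000
  Exemption: ¥49,000 − 25% × (¥527,000 − ¥349,000) = ¥49,000 − ¥44,500 = ¥4,500
  Base: ¥527,000 − ¥4,500 = ¥522,500
  ¥522,500 × 10% = ¥52,250

Ordinary income tax:
  ¥85,000 × 12% = ¥10,200
  ¥483,000 × 26% = ¥125,580
  ¥131,000 × 30% = ¥39,300
  → ¥175,080
  Less energy credit ¥36,000 → ¥139,080

¥139,080 > ¥52,250, so the ordinary income tax governs.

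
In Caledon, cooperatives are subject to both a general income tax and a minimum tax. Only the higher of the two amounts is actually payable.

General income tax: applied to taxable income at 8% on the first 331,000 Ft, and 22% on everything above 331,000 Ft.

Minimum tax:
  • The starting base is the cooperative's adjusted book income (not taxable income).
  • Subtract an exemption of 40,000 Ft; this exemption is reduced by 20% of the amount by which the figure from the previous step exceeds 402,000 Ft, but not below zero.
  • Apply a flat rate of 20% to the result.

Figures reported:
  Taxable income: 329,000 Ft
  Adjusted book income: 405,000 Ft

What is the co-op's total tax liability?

73,120 Ft

Minimum tax:
  Base (adjusted book income): 405,000 Ft
  Exemption: 40,000 Ft − 20% × (405,000 Ft − 402,000 Ft) = 40,000 Ft − 600 Ft = 39,400 Ft
  Base: 405,000 Ft − 39,400 Ft = 365,600 Ft
  365,600 Ft × 20% = 73,120 Ft

General income tax:
  329,000 Ft × 8% = 26,320 Ft

73,120 Ft > 26,320 Ft, so the minimum tax is the binding amount.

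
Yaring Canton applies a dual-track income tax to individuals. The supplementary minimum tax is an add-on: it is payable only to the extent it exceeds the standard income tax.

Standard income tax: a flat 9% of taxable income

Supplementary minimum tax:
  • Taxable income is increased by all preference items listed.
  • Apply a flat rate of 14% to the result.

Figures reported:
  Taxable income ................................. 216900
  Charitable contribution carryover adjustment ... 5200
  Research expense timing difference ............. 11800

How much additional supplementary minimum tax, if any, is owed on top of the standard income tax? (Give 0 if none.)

13225

Standard income tax:
  216900 × 9% = 19521

Supplementary minimum tax:
  Adjusted income: 216900 + 5200 + 11800 = 233900
  233900 × 14% = 32746

Excess of supplementary minimum tax over standard income tax: 32746 − 19521 = 13225.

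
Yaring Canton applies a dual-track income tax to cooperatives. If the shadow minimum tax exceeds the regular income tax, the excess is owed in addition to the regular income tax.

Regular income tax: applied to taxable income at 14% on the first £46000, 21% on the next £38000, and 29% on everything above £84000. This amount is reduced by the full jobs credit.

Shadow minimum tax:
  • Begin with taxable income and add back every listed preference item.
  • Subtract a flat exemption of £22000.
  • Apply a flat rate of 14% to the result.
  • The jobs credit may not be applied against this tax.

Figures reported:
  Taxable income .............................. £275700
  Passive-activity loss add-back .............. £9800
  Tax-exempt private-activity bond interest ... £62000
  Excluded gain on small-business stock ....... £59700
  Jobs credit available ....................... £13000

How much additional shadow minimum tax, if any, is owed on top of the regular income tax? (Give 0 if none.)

£0

Regular income tax:
  £46000 × 14% = £6440
  £38000 × 21% = £7980
  £191700 × 29% = £55593
  → £70013
  Less jobs credit £13000 → £57013

Shadow minimum tax:
  Adjusted income: £275700 + £9800 + £62000 + £59700 = £407200
  Less exemption £22000 → base £385200
  £385200 × 14% = £53928

£53928 ≤ £57013, so no add-on is due.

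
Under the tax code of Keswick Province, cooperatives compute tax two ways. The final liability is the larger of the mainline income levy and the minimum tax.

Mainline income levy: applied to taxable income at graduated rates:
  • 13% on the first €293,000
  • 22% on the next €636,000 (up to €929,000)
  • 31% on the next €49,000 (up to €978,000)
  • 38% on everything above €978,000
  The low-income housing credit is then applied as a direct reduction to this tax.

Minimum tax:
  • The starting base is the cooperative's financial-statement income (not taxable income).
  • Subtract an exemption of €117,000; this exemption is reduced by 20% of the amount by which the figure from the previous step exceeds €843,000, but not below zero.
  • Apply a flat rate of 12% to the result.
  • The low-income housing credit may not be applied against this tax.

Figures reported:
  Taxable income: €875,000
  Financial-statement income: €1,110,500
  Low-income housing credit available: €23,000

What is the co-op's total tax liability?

€143,130

Minimum tax:
  Base (financial-statement income): €1,110,500
  Exemption: €117,000 − 20% × (€1,110,500 − €843,000) = €117,000 − €53,500 = €63,500
  Base: €1,110,500 − €63,500 = €1,047,000
  €1,047,000 × 12% = €125,640

Mainline income levy:
  €293,000 × 13% = €38,090
  €582,000 × 22% = €128,040
  → €166,130
  Less low-income housing credit €23,000 → €143,130

€143,130 > €125,640, so the mainline income levy governs.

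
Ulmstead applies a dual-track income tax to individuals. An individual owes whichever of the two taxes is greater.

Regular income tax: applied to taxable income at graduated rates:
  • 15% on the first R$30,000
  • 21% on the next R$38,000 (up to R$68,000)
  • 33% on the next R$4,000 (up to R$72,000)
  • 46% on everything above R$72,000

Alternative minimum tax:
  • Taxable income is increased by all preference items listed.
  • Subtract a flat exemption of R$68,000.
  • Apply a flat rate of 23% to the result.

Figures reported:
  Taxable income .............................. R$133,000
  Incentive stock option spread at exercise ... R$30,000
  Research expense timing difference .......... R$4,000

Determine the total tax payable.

R$41,860

Regular income tax:
  R$30,000 × 15% = R$4,500
  R$38,000 × 21% = R$7,980
  R$4,000 × 33% = R$1,320
  R$61,000 × 46% = R$28,060
  → R$41,860

Alternative minimum tax:
  Adjusted income: R$133,000 + R$30,000 + R$4,000 = R$167,000
  Less exemption R$68,000 → base R$99,000
  R$99,000 × 23% = R$22,770

R$41,860 > R$22,770, so the regular income tax governs.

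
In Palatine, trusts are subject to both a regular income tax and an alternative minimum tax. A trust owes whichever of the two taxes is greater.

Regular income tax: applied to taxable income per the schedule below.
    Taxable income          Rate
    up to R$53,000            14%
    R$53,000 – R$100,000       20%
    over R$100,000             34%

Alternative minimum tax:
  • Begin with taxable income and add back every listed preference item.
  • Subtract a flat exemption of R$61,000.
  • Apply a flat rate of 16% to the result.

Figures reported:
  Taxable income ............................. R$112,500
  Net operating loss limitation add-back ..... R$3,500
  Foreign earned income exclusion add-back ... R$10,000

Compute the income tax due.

R$21,070

Alternative minimum tax:
  Adjusted income: R$112,500 + R$3,500 + R$10,000 = R$126,000
  Less exemption R$61,000 → base R$65,000
  R$65,000 × 16% = R$10,400

Regular income tax:
  R$53,000 × 14% = R$7,420
  R$47,000 × 20% = R$9,400
  R$12,500 × 34% = R$4,250
  → R$21,070

R$21,070 > R$10,400, so the regular income tax governs.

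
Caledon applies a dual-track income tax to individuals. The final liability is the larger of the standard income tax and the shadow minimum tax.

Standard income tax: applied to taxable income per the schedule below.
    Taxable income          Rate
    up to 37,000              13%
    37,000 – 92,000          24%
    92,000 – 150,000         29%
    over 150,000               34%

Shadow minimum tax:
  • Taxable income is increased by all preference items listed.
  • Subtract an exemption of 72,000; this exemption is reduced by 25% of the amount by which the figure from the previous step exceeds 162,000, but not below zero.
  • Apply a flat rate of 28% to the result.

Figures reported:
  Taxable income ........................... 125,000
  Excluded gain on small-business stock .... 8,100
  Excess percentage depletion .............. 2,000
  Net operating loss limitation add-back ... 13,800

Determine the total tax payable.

Shadow minimum tax:
  Adjusted income: 125,000 + 8,100 + 2,000 + 13,800 = 148,900
  Exemption: 148,900 ≤ 162,000, so full 72,000 applies
  Base: 148,900 − 72,000 = 76,900
  76,900 × 28% = 21,532

Standard income tax:
  37,000 × 13% = 4,810
  55,000 × 24% = 13,200
  33,000 × 29% = 9,570
  → 27,580

27,580 > 21,532, so the standard income tax governs.

27,580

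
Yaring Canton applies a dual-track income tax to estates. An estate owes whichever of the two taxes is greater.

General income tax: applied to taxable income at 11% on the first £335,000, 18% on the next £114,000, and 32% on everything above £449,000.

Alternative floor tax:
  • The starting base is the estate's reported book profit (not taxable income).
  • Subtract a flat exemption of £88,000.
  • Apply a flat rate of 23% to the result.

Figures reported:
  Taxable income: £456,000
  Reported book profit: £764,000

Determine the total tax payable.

Alternative floor tax:
  Base (reported book profit): £764,000
  Less exemption £88,000 → base £676,000
  £676,000 × 23% = £155,480

General income tax:
  £335,000 × 11% = £36,850
  £114,000 × 18% = £20,520
  £7,000 × 32% = £2,240
  → £59,610

£155,480 > £59,610, so the alternative floor tax is the binding amount.

£155,480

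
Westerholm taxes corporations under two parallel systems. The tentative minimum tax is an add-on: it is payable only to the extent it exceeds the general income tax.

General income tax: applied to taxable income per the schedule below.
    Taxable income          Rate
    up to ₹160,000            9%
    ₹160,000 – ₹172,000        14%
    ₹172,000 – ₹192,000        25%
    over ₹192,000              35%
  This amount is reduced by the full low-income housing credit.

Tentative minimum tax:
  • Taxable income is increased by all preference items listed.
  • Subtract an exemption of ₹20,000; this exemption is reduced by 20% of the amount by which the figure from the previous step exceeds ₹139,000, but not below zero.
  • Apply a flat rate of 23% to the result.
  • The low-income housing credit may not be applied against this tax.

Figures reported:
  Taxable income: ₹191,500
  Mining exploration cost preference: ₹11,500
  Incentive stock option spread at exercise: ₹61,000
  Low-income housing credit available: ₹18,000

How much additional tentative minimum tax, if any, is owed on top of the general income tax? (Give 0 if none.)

₹57,765

Tentative minimum tax:
  Adjusted income: ₹191,500 + ₹11,500 + ₹61,000 = ₹264,000
  Exemption: 20% × (₹264,000 − ₹139,000) = ₹25,000 ≥ ₹20,000, so the exemption is fully phased out
  Base: ₹264,000 − ₹0 = ₹264,000
  ₹264,000 × 23% = ₹60,720

General income tax:
  ₹160,000 × 9% = ₹14,400
  ₹12,000 × 14% = ₹1,680
  ₹19,500 × 25% = ₹4,875
  → ₹20,955
  Less low-income housing credit ₹18,000 → ₹2,955

Excess of tentative minimum tax over general income tax: ₹60,720 − ₹2,955 = ₹57,765.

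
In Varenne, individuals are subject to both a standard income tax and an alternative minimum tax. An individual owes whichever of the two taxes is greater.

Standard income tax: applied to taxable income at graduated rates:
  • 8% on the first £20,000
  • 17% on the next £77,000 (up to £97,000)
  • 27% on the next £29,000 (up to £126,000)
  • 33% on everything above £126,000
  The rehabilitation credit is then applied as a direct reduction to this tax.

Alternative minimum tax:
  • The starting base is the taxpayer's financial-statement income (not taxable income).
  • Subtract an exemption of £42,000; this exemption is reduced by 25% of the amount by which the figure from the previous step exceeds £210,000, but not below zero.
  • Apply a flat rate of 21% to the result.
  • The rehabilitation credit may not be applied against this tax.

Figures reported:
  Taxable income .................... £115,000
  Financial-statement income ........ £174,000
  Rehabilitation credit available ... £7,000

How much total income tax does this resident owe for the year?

£27,720

Standard income tax:
  £20,000 × 8% = £1,600
  £77,000 × 17% = £13,090
  £18,000 × 27% = £4,860
  → £19,550
  Less rehabilitation credit £7,000 → £12,550

Alternative minimum tax:
  Base (financial-statement income): £174,000
  Exemption: £174,000 ≤ £210,000, so full £42,000 applies
  Base: £174,000 − £42,000 = £132,000
  £132,000 × 21% = £27,720

£27,720 > £12,550, so the alternative minimum tax is the binding amount.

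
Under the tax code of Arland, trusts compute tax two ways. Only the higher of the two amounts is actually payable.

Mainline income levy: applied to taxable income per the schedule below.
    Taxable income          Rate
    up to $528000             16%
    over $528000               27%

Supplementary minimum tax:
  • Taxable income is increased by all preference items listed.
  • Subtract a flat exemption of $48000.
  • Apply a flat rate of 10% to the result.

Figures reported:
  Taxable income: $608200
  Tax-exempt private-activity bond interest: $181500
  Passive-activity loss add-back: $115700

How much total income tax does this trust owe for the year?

Supplementary minimum tax:
  Adjusted income: $608200 + $181500 + $115700 = $905400
  Less exemption $48000 → base $857400
  $857400 × 10% = $85740

Mainline income levy:
  $528000 × 16% = $84480
  $80200 × 27% = $21654
  → $106134

$106134 > $85740, so the mainline income levy governs.

$106134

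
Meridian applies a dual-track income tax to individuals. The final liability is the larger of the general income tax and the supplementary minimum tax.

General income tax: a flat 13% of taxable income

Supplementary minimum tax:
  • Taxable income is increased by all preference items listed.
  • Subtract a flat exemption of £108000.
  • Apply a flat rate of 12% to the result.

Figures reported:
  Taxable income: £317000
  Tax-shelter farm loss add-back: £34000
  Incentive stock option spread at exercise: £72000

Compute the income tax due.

£41210

General income tax:
  £317000 × 13% = £41210

Supplementary minimum tax:
  Adjusted income: £317000 + £34000 + £72000 = £423000
  Less exemption £108000 → base £315000
  £315000 × 12% = £37800

£41210 > £37800, so the general income tax governs.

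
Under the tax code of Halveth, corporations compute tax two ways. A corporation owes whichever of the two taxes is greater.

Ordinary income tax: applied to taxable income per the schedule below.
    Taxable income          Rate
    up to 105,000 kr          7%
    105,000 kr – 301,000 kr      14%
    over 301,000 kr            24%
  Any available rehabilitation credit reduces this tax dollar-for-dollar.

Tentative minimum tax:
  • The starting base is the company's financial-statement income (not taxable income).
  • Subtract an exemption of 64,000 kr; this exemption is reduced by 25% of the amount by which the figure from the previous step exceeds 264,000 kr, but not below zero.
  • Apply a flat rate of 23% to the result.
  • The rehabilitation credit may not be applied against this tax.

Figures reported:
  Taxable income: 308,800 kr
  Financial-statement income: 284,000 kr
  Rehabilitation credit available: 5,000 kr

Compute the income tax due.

51,750 kr

Ordinary income tax:
  105,000 kr × 7% = 7,350 kr
  196,000 kr × 14% = 27,440 kr
  7,800 kr × 24% = 1,872 kr
  → 36,662 kr
  Less rehabilitation credit 5,000 kr → 31,662 kr

Tentative minimum tax:
  Base (financial-statement income): 284,000 kr
  Exemption: 64,000 kr − 25% × (284,000 kr − 264,000 kr) = 64,000 kr − 5,000 kr = 59,000 kr
  Base: 284,000 kr − 59,000 kr = 225,000 kr
  225,000 kr × 23% = 51,750 kr

51,750 kr > 31,662 kr, so the tentative minimum tax is the binding amount.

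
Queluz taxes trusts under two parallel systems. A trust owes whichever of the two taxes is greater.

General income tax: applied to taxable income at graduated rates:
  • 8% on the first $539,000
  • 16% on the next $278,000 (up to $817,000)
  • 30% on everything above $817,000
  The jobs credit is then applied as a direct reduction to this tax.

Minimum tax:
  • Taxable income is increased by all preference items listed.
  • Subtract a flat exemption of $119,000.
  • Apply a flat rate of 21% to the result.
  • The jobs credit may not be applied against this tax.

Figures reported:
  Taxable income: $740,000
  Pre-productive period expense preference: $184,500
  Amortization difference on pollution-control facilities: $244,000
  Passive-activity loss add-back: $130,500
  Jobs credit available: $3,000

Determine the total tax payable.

Minimum tax:
  Adjusted income: $740,000 + $184,500 + $244,000 + $130,500 = $1,299,000
  Less exemption $119,000 → base $1,180,000
  $1,180,000 × 21% = $247,800

General income tax:
  $539,000 × 8% = $43,120
  $201,000 × 16% = $32,160
  → $75,280
  Less jobs credit $3,000 → $72,280

$247,800 > $72,280, so the minimum tax is the binding amount.

$247,800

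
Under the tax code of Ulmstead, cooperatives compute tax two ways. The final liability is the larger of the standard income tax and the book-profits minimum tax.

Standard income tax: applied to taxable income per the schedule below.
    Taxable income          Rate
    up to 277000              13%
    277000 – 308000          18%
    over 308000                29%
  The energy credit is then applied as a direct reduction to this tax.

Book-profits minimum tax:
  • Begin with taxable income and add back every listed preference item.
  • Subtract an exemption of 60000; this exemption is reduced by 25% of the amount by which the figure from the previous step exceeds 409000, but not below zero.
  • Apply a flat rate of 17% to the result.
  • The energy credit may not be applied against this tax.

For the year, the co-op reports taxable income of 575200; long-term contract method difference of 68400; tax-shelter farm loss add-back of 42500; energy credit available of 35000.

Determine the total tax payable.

Book-profits minimum tax:
  Adjusted income: 575200 + 68400 + 42500 = 686100
  Exemption: 25% × (686100 − 409000) = 69275 ≥ 60000, so the exemption is fully phased out
  Base: 686100 − 0 = 686100
  686100 × 17% = 116637

Standard income tax:
  277000 × 13% = 36010
  31000 × 18% = 5580
  267200 × 29% = 77488
  → 119078
  Less energy credit 35000 → 84078

116637 > 84078, so the book-profits minimum tax is the binding amount.

116637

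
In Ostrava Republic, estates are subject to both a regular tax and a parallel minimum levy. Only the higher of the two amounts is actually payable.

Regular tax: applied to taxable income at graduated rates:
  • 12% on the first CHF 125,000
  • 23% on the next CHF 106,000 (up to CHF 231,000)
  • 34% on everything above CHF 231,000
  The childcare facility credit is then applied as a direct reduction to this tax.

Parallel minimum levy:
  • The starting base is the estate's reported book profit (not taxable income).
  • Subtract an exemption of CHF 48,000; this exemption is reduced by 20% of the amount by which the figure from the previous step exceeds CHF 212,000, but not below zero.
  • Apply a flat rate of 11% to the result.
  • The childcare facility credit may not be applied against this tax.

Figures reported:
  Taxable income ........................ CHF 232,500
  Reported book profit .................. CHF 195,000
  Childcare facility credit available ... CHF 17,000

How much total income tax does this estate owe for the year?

Regular tax:
  CHF 125,000 × 12% = CHF 15,000
  CHF 106,000 × 23% = CHF 24,380
  CHF 1,500 × 34% = CHF 510
  → CHF 39,890
  Less childcare facility credit CHF 17,000 → CHF 22,890

Parallel minimum levy:
  Base (reported book profit): CHF 195,000
  Exemption: CHF 195,000 ≤ CHF 212,000, so full CHF 48,000 applies
  Base: CHF 195,000 − CHF 48,000 = CHF 147,000
  CHF 147,000 × 11% = CHF 16,170

CHF 22,890 > CHF 16,170, so the regular tax governs.

CHF 22,890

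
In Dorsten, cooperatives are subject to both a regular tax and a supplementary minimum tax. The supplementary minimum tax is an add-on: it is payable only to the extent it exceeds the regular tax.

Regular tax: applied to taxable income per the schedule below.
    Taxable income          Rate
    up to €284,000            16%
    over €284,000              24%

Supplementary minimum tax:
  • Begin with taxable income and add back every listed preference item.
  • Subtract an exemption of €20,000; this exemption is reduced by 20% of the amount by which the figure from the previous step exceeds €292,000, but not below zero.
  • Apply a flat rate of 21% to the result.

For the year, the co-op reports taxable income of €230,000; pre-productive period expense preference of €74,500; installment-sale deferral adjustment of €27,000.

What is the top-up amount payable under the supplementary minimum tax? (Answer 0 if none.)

Regular tax:
  €230,000 × 16% = €36,800

Supplementary minimum tax:
  Adjusted income: €230,000 + €74,500 + €27,000 = €331,500
  Exemption: €20,000 − 20% × (€331,500 − €292,000) = €20,000 − €7,900 = €12,100
  Base: €331,500 − €12,100 = €319,400
  €319,400 × 21% = €67,074

Excess of supplementary minimum tax over regular tax: €67,074 − €36,800 = €30,274.

€30,274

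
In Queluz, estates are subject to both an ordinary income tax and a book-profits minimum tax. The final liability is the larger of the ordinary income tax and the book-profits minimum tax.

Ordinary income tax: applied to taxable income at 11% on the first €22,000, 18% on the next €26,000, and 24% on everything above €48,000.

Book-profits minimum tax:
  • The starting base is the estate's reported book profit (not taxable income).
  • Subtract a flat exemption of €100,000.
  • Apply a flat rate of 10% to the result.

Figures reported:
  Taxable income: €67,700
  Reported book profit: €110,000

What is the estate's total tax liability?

€11,828

Book-profits minimum tax:
  Base (reported book profit): €110,000
  Less exemption €100,000 → base €10,000
  €10,000 × 10% = €1,000

Ordinary income tax:
  €22,000 × 11% = €2,420
  €26,000 × 18% = €4,680
  €19,700 × 24% = €4,728
  → €11,828

€11,828 > €1,000, so the ordinary income tax governs.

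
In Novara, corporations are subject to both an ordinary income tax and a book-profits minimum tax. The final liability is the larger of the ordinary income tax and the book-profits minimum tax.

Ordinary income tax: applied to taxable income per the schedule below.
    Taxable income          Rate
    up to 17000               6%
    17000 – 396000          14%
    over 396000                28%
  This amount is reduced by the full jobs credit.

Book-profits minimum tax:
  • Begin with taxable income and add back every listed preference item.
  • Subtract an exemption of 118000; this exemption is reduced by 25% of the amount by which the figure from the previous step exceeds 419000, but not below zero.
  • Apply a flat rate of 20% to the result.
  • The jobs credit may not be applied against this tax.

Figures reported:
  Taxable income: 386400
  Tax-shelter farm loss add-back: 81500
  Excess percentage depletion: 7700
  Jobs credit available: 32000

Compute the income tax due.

74350

Ordinary income tax:
  17000 × 6% = 1020
  369400 × 14% = 51716
  → 52736
  Less jobs credit 32000 → 20736

Book-profits minimum tax:
  Adjusted income: 386400 + 81500 + 7700 = 475600
  Exemption: 118000 − 25% × (475600 − 419000) = 118000 − 14150 = 103850
  Base: 475600 − 103850 = 371750
  371750 × 20% = 74350

74350 > 20736, so the book-profits minimum tax is the binding amount.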